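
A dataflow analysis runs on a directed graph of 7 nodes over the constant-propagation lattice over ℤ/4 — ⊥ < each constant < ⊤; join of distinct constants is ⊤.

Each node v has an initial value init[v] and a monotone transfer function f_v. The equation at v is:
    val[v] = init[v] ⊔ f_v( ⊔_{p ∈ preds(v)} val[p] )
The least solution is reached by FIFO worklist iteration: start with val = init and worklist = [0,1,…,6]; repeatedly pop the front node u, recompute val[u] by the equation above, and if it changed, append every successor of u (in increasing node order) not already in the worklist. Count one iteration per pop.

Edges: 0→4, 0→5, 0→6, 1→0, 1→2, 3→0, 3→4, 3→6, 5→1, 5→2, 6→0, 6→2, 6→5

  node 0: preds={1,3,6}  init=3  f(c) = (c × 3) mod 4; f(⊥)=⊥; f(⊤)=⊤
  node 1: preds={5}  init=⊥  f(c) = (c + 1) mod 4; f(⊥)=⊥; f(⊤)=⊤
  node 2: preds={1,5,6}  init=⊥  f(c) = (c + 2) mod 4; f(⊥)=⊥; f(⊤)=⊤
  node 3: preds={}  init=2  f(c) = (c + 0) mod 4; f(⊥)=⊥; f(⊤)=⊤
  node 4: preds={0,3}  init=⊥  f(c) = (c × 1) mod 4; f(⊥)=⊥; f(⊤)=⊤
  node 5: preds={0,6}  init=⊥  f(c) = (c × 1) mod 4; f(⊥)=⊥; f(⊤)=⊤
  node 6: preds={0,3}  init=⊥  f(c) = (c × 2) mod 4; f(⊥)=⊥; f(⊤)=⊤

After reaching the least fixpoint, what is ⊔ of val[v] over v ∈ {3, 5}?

⊤

Worklist (11 pops):
  #1 pop 0: in=2 → ⊤ (was 3); enqueue []
  #2 pop 1: in=⊥ → ⊥ (no change)
  #3 pop 2: in=⊥ → ⊥ (no change)
  #4 pop 3: in=⊥ → 2 (no change)
  #5 pop 4: in=⊤ → ⊤ (was ⊥); enqueue []
  #6 pop 5: in=⊤ → ⊤ (was ⊥); enqueue [1,2]
  #7 pop 6: in=⊤ → ⊤ (was ⊥); enqueue [0,5]
  #8 pop 1: in=⊤ → ⊤ (was ⊥); enqueue []
  #9 pop 2: in=⊤ → ⊤ (was ⊥); enqueue []
  #10 pop 0: in=⊤ → ⊤ (no change)
  #11 pop 5: in=⊤ → ⊤ (no change)

Fixpoint:
  val[0] = ⊤
  val[1] = ⊤
  val[2] = ⊤
  val[3] = 2
  val[4] = ⊤
  val[5] = ⊤
  val[6] = ⊤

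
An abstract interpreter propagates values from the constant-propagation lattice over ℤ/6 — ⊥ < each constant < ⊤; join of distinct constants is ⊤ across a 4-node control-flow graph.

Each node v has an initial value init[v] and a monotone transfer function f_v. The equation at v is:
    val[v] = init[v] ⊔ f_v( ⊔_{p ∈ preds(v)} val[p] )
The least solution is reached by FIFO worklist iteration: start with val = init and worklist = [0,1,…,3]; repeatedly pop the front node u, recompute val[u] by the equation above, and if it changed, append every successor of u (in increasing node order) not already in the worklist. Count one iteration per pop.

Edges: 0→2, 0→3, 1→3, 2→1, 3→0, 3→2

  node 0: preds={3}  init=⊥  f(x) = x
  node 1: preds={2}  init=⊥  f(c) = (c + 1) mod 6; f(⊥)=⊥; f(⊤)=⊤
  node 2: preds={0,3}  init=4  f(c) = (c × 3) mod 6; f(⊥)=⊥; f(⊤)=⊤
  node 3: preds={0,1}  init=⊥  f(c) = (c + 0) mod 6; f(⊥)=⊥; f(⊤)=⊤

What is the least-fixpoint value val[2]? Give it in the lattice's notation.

⊤

Trace (12 dequeues):
  [1] u=0 | in ⊥ | out ⊥ | ==
  [2] u=1 | in 4 | out 5 | prev ⊥ | push {}
  [3] u=2 | in ⊥ | out 4 | ==
  [4] u=3 | in 5 | out 5 | prev ⊥ | push {0,2}
  [5] u=0 | in 5 | out 5 | prev ⊥ | push {3}
  [6] u=2 | in 5 | out ⊤ | prev 4 | push {1}
  [7] u=3 | in 5 | out 5 | ==
  [8] u=1 | in ⊤ | out ⊤ | prev 5 | push {3}
  [9] u=3 | in ⊤ | out ⊤ | prev 5 | push {0,2}
  [10] u=0 | in ⊤ | out ⊤ | prev 5 | push {3}
  [11] u=2 | in ⊤ | out ⊤ | ==
  [12] u=3 | in ⊤ | out ⊤ | ==

Converged values:
  [0] ⊤
  [1] ⊤
  [2] ⊤
  [3] ⊤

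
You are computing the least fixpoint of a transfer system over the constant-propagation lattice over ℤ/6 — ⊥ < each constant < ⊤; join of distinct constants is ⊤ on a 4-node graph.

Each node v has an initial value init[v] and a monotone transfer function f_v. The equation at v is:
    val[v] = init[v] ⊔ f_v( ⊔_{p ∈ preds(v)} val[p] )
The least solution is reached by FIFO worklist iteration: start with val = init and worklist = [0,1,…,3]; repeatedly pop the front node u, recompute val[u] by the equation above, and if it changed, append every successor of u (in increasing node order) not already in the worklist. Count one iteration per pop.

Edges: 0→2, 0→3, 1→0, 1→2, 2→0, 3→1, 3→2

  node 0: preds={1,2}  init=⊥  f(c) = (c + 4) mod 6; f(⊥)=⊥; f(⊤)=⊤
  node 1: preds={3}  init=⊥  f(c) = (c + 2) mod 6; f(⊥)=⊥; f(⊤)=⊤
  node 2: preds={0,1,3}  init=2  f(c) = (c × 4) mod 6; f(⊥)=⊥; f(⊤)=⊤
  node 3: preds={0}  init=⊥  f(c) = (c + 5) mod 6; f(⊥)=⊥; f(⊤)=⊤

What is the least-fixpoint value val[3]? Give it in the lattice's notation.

Trace (12 dequeues):
  [1] u=0 | in 2 | out 0 | prev ⊥ | push {}
  [2] u=1 | in ⊥ | out ⊥ | ==
  [3] u=2 | in 0 | out ⊤ | prev 2 | push {0}
  [4] u=3 | in 0 | out 5 | prev ⊥ | push {1,2}
  [5] u=0 | in ⊤ | out ⊤ | prev 0 | push {3}
  [6] u=1 | in 5 | out 1 | prev ⊥ | push {0}
  [7] u=2 | in ⊤ | out ⊤ | ==
  [8] u=3 | in ⊤ | out ⊤ | prev 5 | push {1,2}
  [9] u=0 | in ⊤ | out ⊤ | ==
  [10] u=1 | in ⊤ | out ⊤ | prev 1 | push {0}
  [11] u=2 | in ⊤ | out ⊤ | ==
  [12] u=0 | in ⊤ | out ⊤ | ==

Converged values:
  [0] ⊤
  [1] ⊤
  [2] ⊤
  [3] ⊤

⊤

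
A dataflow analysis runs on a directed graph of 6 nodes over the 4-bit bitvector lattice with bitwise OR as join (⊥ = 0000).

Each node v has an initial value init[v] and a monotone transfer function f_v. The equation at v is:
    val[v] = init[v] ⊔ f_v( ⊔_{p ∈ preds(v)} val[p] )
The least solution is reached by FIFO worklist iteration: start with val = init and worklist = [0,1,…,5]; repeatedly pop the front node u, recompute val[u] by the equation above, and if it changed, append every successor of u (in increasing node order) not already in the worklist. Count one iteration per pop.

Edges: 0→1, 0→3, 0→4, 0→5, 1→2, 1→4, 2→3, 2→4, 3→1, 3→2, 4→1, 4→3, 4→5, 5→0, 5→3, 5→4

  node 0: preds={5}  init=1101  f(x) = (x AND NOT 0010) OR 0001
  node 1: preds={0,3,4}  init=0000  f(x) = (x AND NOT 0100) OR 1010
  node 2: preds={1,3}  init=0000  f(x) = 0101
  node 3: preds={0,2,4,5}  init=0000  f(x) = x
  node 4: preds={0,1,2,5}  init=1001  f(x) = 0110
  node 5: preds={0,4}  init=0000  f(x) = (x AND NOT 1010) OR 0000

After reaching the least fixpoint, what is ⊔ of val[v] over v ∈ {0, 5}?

1101

Trace (13 dequeues):
  [1] u=0 | in 0000 | out 1101 | ==
  [2] u=1 | in 1101 | out 1011 | prev 0000 | push {}
  [3] u=2 | in 1011 | out 0101 | prev 0000 | push {}
  [4] u=3 | in 1101 | out 1101 | prev 0000 | push {1,2}
  [5] u=4 | in 1111 | out 1111 | prev 1001 | push {3}
  [6] u=5 | in 1111 | out 0101 | prev 0000 | push {0,4}
  [7] u=1 | in 1111 | out 1011 | ==
  [8] u=2 | in 1111 | out 0101 | ==
  [9] u=3 | in 1111 | out 1111 | prev 1101 | push {1,2}
  [10] u=0 | in 0101 | out 1101 | ==
  [11] u=4 | in 1111 | out 1111 | ==
  [12] u=1 | in 1111 | out 1011 | ==
  [13] u=2 | in 1111 | out 0101 | ==

Converged values:
  [0] 1101
  [1] 1011
  [2] 0101
  [3] 1111
  [4] 1111
  [5] 0101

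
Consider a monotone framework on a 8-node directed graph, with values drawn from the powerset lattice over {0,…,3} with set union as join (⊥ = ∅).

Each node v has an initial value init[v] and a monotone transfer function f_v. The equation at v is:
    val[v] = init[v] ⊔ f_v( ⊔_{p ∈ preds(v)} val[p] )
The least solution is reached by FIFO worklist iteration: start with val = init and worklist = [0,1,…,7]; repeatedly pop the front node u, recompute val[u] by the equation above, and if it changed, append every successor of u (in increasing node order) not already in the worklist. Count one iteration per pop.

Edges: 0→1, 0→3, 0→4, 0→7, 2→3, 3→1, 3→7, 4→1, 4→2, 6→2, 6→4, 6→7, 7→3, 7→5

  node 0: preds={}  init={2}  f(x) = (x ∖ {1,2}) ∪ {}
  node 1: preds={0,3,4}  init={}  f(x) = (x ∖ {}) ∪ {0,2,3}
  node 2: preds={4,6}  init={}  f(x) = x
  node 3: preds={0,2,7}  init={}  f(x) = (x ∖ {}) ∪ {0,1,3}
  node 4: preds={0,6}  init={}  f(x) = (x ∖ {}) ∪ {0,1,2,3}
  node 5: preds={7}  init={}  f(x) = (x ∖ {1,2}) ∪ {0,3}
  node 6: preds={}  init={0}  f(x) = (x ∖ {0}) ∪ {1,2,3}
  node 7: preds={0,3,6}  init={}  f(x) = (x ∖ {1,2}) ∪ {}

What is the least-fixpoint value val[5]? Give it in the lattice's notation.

{0,3}

Worklist (13 pops):
  #1 pop 0: in={} → {2} (no change)
  #2 pop 1: in={2} → {0,2,3} (was {}); enqueue []
  #3 pop 2: in={0} → {0} (was {}); enqueue []
  #4 pop 3: in={0,2} → {0,1,2,3} (was {}); enqueue [1]
  #5 pop 4: in={0,2} → {0,1,2,3} (was {}); enqueue [2]
  #6 pop 5: in={} → {0,3} (was {}); enqueue []
  #7 pop 6: in={} → {0,1,2,3} (was {0}); enqueue [4]
  #8 pop 7: in={0,1,2,3} → {0,3} (was {}); enqueue [3,5]
  #9 pop 1: in={0,1,2,3} → {0,1,2,3} (was {0,2,3}); enqueue []
  #10 pop 2: in={0,1,2,3} → {0,1,2,3} (was {0}); enqueue []
  #11 pop 4: in={0,1,2,3} → {0,1,2,3} (no change)
  #12 pop 3: in={0,1,2,3} → {0,1,2,3} (no change)
  #13 pop 5: in={0,3} → {0,3} (no change)

Fixpoint:
  val[0] = {2}
  val[1] = {0,1,2,3}
  val[2] = {0,1,2,3}
  val[3] = {0,1,2,3}
  val[4] = {0,1,2,3}
  val[5] = {0,3}
  val[6] = {0,1,2,3}
  val[7] = {0,3}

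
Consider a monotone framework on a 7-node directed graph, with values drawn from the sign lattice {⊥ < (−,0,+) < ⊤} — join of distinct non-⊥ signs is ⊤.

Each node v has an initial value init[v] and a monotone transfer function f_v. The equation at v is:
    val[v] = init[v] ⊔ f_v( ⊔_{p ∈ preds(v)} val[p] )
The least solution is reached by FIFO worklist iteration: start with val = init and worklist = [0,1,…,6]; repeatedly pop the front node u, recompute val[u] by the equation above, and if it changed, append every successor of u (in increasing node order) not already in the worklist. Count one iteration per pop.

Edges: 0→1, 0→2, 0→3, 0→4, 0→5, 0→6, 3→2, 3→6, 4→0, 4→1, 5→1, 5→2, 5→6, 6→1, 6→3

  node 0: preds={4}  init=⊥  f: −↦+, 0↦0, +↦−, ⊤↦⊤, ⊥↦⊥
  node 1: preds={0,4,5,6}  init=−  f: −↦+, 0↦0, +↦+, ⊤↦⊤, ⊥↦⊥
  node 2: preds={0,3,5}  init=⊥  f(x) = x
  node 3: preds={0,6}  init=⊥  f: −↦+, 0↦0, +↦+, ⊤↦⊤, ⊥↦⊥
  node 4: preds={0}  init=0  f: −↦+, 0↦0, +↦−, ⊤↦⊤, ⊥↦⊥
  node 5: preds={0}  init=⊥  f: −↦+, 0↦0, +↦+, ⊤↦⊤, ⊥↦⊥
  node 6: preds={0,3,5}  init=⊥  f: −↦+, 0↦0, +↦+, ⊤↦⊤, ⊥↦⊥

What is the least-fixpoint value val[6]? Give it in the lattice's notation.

Iteration log — 10 steps:
  step 1. node 0  ⊔preds=0  new=0  old=⊥  +wl: 
  step 2. node 1  ⊔preds=0  new=⊤  old=−  +wl: 
  step 3. node 2  ⊔preds=0  new=0  old=⊥  +wl: 
  step 4. node 3  ⊔preds=0  new=0  old=⊥  +wl: 2
  step 5. node 4  ⊔preds=0  new=0  stable
  step 6. node 5  ⊔preds=0  new=0  old=⊥  +wl: 1
  step 7. node 6  ⊔preds=0  new=0  old=⊥  +wl: 3
  step 8. node 2  ⊔preds=0  new=0  stable
  step 9. node 1  ⊔preds=0  new=⊤  stable
  step 10. node 3  ⊔preds=0  new=0  stable

Least fixpoint reached:
  node 0: 0
  node 1: ⊤
  node 2: 0
  node 3: 0
  node 4: 0
  node 5: 0
  node 6: 0

0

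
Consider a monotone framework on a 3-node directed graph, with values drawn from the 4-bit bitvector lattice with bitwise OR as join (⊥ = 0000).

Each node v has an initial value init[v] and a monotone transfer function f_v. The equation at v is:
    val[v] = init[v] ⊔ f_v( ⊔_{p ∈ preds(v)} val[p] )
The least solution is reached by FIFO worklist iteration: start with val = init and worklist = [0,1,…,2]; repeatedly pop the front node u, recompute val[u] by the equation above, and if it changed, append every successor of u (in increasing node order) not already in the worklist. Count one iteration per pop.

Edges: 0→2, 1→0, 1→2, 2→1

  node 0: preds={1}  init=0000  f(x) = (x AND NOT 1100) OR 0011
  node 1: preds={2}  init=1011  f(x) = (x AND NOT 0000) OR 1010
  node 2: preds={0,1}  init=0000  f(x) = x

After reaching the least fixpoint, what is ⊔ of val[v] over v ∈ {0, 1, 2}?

1011

Trace (4 dequeues):
  [1] u=0 | in 1011 | out 0011 | prev 0000 | push {}
  [2] u=1 | in 0000 | out 1011 | ==
  [3] u=2 | in 1011 | out 1011 | prev 0000 | push {1}
  [4] u=1 | in 1011 | out 1011 | ==

Converged values:
  [0] 0011
  [1] 1011
  [2] 1011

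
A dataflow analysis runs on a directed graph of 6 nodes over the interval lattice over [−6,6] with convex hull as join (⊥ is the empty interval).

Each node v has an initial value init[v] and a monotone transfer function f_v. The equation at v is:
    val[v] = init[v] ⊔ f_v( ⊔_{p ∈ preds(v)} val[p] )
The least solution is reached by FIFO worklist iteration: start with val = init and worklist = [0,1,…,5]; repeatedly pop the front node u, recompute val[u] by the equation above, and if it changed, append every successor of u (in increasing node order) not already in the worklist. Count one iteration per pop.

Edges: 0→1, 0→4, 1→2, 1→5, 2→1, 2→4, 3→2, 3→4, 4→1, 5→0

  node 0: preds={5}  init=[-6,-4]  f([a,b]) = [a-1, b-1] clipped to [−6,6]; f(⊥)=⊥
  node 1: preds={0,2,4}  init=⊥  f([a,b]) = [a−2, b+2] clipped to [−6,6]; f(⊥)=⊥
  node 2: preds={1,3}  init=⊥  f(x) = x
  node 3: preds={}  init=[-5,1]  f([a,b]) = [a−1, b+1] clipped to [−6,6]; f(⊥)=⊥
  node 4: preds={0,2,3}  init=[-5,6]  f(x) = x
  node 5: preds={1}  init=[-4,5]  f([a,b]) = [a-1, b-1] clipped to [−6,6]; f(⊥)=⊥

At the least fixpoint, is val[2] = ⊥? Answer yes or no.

Worklist (8 pops):
  #1 pop 0: in=[-4,5] → [-6,4] (was [-6,-4]); enqueue []
  #2 pop 1: in=[-6,6] → [-6,6] (was ⊥); enqueue []
  #3 pop 2: in=[-6,6] → [-6,6] (was ⊥); enqueue [1]
  #4 pop 3: in=⊥ → [-5,1] (no change)
  #5 pop 4: in=[-6,6] → [-6,6] (was [-5,6]); enqueue []
  #6 pop 5: in=[-6,6] → [-6,5] (was [-4,5]); enqueue [0]
  #7 pop 1: in=[-6,6] → [-6,6] (no change)
  #8 pop 0: in=[-6,5] → [-6,4] (no change)

Fixpoint:
  val[0] = [-6,4]
  val[1] = [-6,6]
  val[2] = [-6,6]
  val[3] = [-5,1]
  val[4] = [-6,6]
  val[5] = [-6,5]

no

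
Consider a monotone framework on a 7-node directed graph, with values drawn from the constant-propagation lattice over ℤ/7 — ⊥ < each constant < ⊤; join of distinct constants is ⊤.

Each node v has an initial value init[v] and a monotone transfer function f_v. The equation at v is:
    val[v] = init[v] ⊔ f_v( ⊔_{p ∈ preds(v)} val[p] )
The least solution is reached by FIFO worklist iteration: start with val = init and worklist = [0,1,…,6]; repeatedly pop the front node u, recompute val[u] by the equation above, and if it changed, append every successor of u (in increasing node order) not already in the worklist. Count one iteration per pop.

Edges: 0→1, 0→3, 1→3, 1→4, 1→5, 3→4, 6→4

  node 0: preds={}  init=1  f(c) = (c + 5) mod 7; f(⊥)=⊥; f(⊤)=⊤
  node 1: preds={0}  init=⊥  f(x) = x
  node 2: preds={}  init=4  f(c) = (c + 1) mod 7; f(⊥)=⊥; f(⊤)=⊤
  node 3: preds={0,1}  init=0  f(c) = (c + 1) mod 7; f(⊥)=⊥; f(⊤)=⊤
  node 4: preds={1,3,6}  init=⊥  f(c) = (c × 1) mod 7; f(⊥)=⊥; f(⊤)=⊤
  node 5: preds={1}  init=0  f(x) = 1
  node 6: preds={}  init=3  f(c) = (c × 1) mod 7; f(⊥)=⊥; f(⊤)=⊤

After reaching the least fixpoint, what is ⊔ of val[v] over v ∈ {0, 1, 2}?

⊤

Worklist (7 pops):
  #1 pop 0: in=⊥ → 1 (no change)
  #2 pop 1: in=1 → 1 (was ⊥); enqueue []
  #3 pop 2: in=⊥ → 4 (no change)
  #4 pop 3: in=1 → ⊤ (was 0); enqueue []
  #5 pop 4: in=⊤ → ⊤ (was ⊥); enqueue []
  #6 pop 5: in=1 → ⊤ (was 0); enqueue []
  #7 pop 6: in=⊥ → 3 (no change)

Fixpoint:
  val[0] = 1
  val[1] = 1
  val[2] = 4
  val[3] = ⊤
  val[4] = ⊤
  val[5] = ⊤
  val[6] = 3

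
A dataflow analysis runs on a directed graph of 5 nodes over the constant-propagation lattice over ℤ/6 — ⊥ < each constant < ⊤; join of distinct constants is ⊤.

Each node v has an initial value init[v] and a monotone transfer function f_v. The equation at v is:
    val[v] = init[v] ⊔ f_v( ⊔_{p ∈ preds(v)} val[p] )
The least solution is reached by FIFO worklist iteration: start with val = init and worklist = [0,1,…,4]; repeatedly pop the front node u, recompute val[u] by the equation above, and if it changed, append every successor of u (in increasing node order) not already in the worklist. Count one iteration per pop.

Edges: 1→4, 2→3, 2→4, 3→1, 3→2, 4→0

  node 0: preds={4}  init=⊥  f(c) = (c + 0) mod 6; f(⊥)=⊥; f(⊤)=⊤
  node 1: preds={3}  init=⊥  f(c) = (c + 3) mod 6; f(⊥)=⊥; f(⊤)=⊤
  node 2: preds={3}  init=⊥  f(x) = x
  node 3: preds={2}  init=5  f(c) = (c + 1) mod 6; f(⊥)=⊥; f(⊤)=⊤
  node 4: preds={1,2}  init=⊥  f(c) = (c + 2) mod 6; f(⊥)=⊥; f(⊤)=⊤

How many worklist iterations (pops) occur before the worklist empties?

10

Worklist (10 pops):
  #1 pop 0: in=⊥ → ⊥ (no change)
  #2 pop 1: in=5 → 2 (was ⊥); enqueue []
  #3 pop 2: in=5 → 5 (was ⊥); enqueue []
  #4 pop 3: in=5 → ⊤ (was 5); enqueue [1,2]
  #5 pop 4: in=⊤ → ⊤ (was ⊥); enqueue [0]
  #6 pop 1: in=⊤ → ⊤ (was 2); enqueue [4]
  #7 pop 2: in=⊤ → ⊤ (was 5); enqueue [3]
  #8 pop 0: in=⊤ → ⊤ (was ⊥); enqueue []
  #9 pop 4: in=⊤ → ⊤ (no change)
  #10 pop 3: in=⊤ → ⊤ (no change)

Fixpoint:
  val[0] = ⊤
  val[1] = ⊤
  val[2] = ⊤
  val[3] = ⊤
  val[4] = ⊤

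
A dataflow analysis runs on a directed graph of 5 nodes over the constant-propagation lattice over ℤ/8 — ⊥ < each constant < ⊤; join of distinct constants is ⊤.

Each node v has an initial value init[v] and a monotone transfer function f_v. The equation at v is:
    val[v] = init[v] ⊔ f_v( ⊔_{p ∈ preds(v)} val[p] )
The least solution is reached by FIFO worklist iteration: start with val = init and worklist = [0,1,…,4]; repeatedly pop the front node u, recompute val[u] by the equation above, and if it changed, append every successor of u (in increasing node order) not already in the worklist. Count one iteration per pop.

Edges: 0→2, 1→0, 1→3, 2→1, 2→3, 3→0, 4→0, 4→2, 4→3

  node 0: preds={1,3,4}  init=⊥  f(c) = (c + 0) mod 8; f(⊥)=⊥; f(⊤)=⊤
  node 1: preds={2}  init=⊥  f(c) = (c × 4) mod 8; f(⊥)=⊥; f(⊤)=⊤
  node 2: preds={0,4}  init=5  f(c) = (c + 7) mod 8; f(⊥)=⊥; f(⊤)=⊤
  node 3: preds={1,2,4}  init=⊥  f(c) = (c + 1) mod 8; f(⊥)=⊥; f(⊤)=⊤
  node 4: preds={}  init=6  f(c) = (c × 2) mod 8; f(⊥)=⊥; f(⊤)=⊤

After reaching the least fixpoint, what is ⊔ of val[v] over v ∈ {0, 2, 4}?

Iteration log — 10 steps:
  step 1. node 0  ⊔preds=6  new=6  old=⊥  +wl: 
  step 2. node 1  ⊔preds=5  new=4  old=⊥  +wl: 0
  step 3. node 2  ⊔preds=6  new=5  stable
  step 4. node 3  ⊔preds=⊤  new=⊤  old=⊥  +wl: 
  step 5. node 4  ⊔preds=⊥  new=6  stable
  step 6. node 0  ⊔preds=⊤  new=⊤  old=6  +wl: 2
  step 7. node 2  ⊔preds=⊤  new=⊤  old=5  +wl: 1,3
  step 8. node 1  ⊔preds=⊤  new=⊤  old=4  +wl: 0
  step 9. node 3  ⊔preds=⊤  new=⊤  stable
  step 10. node 0  ⊔preds=⊤  new=⊤  stable

Least fixpoint reached:
  node 0: ⊤
  node 1: ⊤
  node 2: ⊤
  node 3: ⊤
  node 4: 6

⊤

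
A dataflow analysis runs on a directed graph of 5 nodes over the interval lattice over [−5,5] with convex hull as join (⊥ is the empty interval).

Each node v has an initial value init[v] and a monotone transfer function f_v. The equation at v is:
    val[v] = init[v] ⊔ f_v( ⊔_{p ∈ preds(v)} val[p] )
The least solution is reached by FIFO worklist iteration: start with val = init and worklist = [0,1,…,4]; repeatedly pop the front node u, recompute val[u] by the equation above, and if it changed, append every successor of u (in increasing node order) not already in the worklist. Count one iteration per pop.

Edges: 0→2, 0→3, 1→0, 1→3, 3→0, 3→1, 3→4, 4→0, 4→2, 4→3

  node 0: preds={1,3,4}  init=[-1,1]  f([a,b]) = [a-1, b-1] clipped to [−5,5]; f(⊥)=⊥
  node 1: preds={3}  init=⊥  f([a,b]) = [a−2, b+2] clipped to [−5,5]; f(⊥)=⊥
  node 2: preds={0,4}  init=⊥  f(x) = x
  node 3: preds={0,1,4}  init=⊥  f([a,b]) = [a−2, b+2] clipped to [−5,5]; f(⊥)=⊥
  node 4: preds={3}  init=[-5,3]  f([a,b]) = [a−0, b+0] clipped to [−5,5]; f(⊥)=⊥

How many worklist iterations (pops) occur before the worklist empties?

Worklist (10 pops):
  #1 pop 0: in=[-5,3] → [-5,2] (was [-1,1]); enqueue []
  #2 pop 1: in=⊥ → ⊥ (no change)
  #3 pop 2: in=[-5,3] → [-5,3] (was ⊥); enqueue []
  #4 pop 3: in=[-5,3] → [-5,5] (was ⊥); enqueue [0,1]
  #5 pop 4: in=[-5,5] → [-5,5] (was [-5,3]); enqueue [2,3]
  #6 pop 0: in=[-5,5] → [-5,4] (was [-5,2]); enqueue []
  #7 pop 1: in=[-5,5] → [-5,5] (was ⊥); enqueue [0]
  #8 pop 2: in=[-5,5] → [-5,5] (was [-5,3]); enqueue []
  #9 pop 3: in=[-5,5] → [-5,5] (no change)
  #10 pop 0: in=[-5,5] → [-5,4] (no change)

Fixpoint:
  val[0] = [-5,4]
  val[1] = [-5,5]
  val[2] = [-5,5]
  val[3] = [-5,5]
  val[4] = [-5,5]

10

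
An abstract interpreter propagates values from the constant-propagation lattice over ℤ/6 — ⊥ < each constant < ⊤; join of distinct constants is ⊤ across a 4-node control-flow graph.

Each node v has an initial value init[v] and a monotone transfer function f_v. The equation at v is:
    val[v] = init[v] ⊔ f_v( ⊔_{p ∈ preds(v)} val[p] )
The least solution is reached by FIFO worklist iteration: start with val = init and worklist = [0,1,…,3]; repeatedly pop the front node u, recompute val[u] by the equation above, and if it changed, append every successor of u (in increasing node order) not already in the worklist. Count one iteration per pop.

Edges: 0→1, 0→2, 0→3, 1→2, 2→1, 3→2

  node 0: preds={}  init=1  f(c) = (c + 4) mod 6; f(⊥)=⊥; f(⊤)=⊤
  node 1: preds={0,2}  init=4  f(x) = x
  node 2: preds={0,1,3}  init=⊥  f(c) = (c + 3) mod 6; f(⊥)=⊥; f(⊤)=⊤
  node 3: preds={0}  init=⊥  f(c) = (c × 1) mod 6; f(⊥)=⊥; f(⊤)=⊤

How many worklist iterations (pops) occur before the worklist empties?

Iteration log — 6 steps:
  step 1. node 0  ⊔preds=⊥  new=1  stable
  step 2. node 1  ⊔preds=1  new=⊤  old=4  +wl: 
  step 3. node 2  ⊔preds=⊤  new=⊤  old=⊥  +wl: 1
  step 4. node 3  ⊔preds=1  new=1  old=⊥  +wl: 2
  step 5. node 1  ⊔preds=⊤  new=⊤  stable
  step 6. node 2  ⊔preds=⊤  new=⊤  stable

Least fixpoint reached:
  node 0: 1
  node 1: ⊤
  node 2: ⊤
  node 3: 1

6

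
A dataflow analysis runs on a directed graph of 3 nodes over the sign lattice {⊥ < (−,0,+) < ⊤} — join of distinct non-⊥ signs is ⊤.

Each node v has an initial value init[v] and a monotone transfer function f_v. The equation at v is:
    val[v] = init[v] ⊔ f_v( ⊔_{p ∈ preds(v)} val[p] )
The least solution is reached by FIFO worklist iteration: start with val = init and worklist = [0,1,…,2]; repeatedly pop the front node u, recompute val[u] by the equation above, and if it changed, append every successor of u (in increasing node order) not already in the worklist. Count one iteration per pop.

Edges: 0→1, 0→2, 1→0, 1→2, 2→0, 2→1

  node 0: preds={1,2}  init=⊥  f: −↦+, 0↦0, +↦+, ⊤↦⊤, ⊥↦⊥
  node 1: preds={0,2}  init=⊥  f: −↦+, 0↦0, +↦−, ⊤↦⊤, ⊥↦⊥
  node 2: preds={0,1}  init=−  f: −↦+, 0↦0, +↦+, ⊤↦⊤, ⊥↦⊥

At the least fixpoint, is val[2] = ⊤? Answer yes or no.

yes

Worklist (6 pops):
  #1 pop 0: in=− → + (was ⊥); enqueue []
  #2 pop 1: in=⊤ → ⊤ (was ⊥); enqueue [0]
  #3 pop 2: in=⊤ → ⊤ (was −); enqueue [1]
  #4 pop 0: in=⊤ → ⊤ (was +); enqueue [2]
  #5 pop 1: in=⊤ → ⊤ (no change)
  #6 pop 2: in=⊤ → ⊤ (no change)

Fixpoint:
  val[0] = ⊤
  val[1] = ⊤
  val[2] = ⊤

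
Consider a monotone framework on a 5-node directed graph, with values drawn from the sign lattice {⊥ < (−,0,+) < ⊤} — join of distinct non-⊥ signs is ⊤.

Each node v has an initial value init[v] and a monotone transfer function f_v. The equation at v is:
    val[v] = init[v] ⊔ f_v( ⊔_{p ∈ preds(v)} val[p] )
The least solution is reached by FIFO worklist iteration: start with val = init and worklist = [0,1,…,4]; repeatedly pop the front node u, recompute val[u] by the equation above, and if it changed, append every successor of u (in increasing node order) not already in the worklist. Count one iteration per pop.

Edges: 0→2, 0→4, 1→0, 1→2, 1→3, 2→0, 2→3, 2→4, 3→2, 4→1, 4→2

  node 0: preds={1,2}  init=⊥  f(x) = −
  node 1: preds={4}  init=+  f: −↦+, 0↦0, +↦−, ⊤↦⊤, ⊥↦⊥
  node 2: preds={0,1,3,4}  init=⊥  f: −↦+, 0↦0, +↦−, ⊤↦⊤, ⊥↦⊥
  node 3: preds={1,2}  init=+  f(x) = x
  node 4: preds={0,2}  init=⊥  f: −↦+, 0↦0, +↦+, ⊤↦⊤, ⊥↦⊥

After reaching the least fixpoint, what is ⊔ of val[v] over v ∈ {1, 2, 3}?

Worklist (11 pops):
  #1 pop 0: in=+ → − (was ⊥); enqueue []
  #2 pop 1: in=⊥ → + (no change)
  #3 pop 2: in=⊤ → ⊤ (was ⊥); enqueue [0]
  #4 pop 3: in=⊤ → ⊤ (was +); enqueue [2]
  #5 pop 4: in=⊤ → ⊤ (was ⊥); enqueue [1]
  #6 pop 0: in=⊤ → − (no change)
  #7 pop 2: in=⊤ → ⊤ (no change)
  #8 pop 1: in=⊤ → ⊤ (was +); enqueue [0,2,3]
  #9 pop 0: in=⊤ → − (no change)
  #10 pop 2: in=⊤ → ⊤ (no change)
  #11 pop 3: in=⊤ → ⊤ (no change)

Fixpoint:
  val[0] = −
  val[1] = ⊤
  val[2] = ⊤
  val[3] = ⊤
  val[4] = ⊤

⊤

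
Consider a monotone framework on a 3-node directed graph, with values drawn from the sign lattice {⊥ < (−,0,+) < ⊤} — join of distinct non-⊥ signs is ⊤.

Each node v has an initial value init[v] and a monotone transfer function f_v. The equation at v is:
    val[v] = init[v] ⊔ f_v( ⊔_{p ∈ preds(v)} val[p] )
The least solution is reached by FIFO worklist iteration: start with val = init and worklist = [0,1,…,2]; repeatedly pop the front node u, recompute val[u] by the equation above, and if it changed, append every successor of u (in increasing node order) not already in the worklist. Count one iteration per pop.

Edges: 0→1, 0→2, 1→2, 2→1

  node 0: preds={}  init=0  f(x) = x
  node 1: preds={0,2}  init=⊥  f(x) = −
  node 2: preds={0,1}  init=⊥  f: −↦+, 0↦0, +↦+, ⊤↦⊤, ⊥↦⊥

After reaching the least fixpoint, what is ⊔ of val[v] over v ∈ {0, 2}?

⊤

Worklist (4 pops):
  #1 pop 0: in=⊥ → 0 (no change)
  #2 pop 1: in=0 → − (was ⊥); enqueue []
  #3 pop 2: in=⊤ → ⊤ (was ⊥); enqueue [1]
  #4 pop 1: in=⊤ → − (no change)

Fixpoint:
  val[0] = 0
  val[1] = −
  val[2] = ⊤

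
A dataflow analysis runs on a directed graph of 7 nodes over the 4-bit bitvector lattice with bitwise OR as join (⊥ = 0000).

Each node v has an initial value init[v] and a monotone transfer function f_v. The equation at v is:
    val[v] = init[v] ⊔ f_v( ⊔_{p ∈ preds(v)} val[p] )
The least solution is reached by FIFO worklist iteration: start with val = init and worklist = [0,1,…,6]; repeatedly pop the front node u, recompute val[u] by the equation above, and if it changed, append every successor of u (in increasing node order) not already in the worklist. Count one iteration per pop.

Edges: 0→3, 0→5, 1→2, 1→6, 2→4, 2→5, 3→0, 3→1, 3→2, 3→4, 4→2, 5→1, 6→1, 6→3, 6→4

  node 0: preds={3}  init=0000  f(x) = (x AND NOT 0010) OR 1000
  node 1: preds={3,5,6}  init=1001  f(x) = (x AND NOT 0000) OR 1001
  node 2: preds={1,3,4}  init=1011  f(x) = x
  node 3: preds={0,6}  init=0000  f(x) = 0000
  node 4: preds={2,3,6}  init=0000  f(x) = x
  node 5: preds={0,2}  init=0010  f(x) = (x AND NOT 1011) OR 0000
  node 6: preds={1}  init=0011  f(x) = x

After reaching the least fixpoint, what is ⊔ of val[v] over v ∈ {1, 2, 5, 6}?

1011

Iteration log — 11 steps:
  step 1. node 0  ⊔preds=0000  new=1000  old=0000  +wl: 
  step 2. node 1  ⊔preds=0011  new=1011  old=1001  +wl: 
  step 3. node 2  ⊔preds=1011  new=1011  stable
  step 4. node 3  ⊔preds=1011  new=0000  stable
  step 5. node 4  ⊔preds=1011  new=1011  old=0000  +wl: 2
  step 6. node 5  ⊔preds=1011  new=0010  stable
  step 7. node 6  ⊔preds=1011  new=1011  old=0011  +wl: 1,3,4
  step 8. node 2  ⊔preds=1011  new=1011  stable
  step 9. node 1  ⊔preds=1011  new=1011  stable
  step 10. node 3  ⊔preds=1011  new=0000  stable
  step 11. node 4  ⊔preds=1011  new=1011  stable

Least fixpoint reached:
  node 0: 1000
  node 1: 1011
  node 2: 1011
  node 3: 0000
  node 4: 1011
  node 5: 0010
  node 6: 1011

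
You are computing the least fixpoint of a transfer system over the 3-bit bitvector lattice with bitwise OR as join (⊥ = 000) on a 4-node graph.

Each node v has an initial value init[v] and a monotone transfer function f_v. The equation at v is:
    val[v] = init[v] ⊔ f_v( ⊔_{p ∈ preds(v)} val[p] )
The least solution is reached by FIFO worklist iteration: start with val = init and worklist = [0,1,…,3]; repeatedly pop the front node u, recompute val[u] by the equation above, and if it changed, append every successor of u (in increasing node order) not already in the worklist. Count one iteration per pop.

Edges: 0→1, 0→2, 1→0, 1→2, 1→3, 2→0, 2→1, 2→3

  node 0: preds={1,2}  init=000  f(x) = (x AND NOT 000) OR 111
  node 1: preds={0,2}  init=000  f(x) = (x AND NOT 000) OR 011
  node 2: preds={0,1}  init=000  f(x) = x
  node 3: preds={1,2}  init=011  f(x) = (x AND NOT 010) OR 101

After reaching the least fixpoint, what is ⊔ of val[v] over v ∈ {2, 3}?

111

Iteration log — 6 steps:
  step 1. node 0  ⊔preds=000  new=111  old=000  +wl: 
  step 2. node 1  ⊔preds=111  new=111  old=000  +wl: 0
  step 3. node 2  ⊔preds=111  new=111  old=000  +wl: 1
  step 4. node 3  ⊔preds=111  new=111  old=011  +wl: 
  step 5. node 0  ⊔preds=111  new=111  stable
  step 6. node 1  ⊔preds=111  new=111  stable

Least fixpoint reached:
  node 0: 111
  node 1: 111
  node 2: 111
  node 3: 111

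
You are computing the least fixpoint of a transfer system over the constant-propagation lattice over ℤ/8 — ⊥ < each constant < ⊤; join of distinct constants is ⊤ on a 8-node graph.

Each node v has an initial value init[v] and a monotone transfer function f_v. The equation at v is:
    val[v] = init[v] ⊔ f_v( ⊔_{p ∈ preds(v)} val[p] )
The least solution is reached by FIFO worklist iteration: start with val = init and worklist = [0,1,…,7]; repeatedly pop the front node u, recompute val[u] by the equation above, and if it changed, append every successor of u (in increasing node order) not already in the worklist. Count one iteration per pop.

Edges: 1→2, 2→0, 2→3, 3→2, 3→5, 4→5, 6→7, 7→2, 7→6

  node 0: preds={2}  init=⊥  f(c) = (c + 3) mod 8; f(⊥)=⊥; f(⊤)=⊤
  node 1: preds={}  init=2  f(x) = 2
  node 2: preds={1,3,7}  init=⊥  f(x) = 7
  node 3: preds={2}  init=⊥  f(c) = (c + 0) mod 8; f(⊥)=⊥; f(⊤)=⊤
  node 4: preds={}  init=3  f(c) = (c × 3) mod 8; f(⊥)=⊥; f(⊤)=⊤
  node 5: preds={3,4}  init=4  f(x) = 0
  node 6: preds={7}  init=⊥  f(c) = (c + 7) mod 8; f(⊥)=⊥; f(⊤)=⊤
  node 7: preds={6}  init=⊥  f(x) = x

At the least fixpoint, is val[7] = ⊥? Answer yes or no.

yes

Trace (10 dequeues):
  [1] u=0 | in ⊥ | out ⊥ | ==
  [2] u=1 | in ⊥ | out 2 | ==
  [3] u=2 | in 2 | out 7 | prev ⊥ | push {0}
  [4] u=3 | in 7 | out 7 | prev ⊥ | push {2}
  [5] u=4 | in ⊥ | out 3 | ==
  [6] u=5 | in ⊤ | out ⊤ | prev 4 | push {}
  [7] u=6 | in ⊥ | out ⊥ | ==
  [8] u=7 | in ⊥ | out ⊥ | ==
  [9] u=0 | in 7 | out 2 | prev ⊥ | push {}
  [10] u=2 | in ⊤ | out 7 | ==

Converged values:
  [0] 2
  [1] 2
  [2] 7
  [3] 7
  [4] 3
  [5] ⊤
  [6] ⊥
  [7] ⊥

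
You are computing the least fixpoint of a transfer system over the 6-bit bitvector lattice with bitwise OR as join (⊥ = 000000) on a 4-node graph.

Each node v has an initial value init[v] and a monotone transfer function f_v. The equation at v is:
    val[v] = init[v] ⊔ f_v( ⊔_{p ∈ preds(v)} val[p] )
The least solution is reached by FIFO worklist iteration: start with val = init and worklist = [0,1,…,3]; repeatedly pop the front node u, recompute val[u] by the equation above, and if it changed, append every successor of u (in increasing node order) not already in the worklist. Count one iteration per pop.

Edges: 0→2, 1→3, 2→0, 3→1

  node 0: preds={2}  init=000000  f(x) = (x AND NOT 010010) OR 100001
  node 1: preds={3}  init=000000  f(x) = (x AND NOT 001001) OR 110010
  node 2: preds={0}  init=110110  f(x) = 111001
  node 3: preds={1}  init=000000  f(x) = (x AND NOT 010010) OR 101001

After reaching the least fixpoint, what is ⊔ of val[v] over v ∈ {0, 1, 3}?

111111

Iteration log — 7 steps:
  step 1. node 0  ⊔preds=110110  new=100101  old=000000  +wl: 
  step 2. node 1  ⊔preds=000000  new=110010  old=000000  +wl: 
  step 3. node 2  ⊔preds=100101  new=111111  old=110110  +wl: 0
  step 4. node 3  ⊔preds=110010  new=101001  old=000000  +wl: 1
  step 5. node 0  ⊔preds=111111  new=101101  old=100101  +wl: 2
  step 6. node 1  ⊔preds=101001  new=110010  stable
  step 7. node 2  ⊔preds=101101  new=111111  stable

Least fixpoint reached:
  node 0: 101101
  node 1: 110010
  node 2: 111111
  node 3: 101001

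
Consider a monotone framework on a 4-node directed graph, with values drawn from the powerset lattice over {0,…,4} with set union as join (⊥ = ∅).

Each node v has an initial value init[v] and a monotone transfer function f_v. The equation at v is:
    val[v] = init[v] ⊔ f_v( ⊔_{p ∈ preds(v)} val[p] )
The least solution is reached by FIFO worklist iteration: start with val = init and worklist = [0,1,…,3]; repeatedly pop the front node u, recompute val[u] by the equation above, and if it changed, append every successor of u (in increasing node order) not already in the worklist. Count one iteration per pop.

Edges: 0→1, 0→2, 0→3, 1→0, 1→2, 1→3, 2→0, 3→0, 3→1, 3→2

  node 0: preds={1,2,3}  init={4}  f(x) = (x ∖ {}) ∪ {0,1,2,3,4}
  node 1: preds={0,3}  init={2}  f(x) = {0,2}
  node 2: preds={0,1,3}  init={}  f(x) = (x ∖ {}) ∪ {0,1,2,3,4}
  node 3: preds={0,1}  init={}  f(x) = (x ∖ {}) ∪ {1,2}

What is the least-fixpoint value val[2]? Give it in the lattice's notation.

{0,1,2,3,4}

Iteration log — 7 steps:
  step 1. node 0  ⊔preds={2}  new={0,1,2,3,4}  old={4}  +wl: 
  step 2. node 1  ⊔preds={0,1,2,3,4}  new={0,2}  old={2}  +wl: 0
  step 3. node 2  ⊔preds={0,1,2,3,4}  new={0,1,2,3,4}  old={}  +wl: 
  step 4. node 3  ⊔preds={0,1,2,3,4}  new={0,1,2,3,4}  old={}  +wl: 1,2
  step 5. node 0  ⊔preds={0,1,2,3,4}  new={0,1,2,3,4}  stable
  step 6. node 1  ⊔preds={0,1,2,3,4}  new={0,2}  stable
  step 7. node 2  ⊔preds={0,1,2,3,4}  new={0,1,2,3,4}  stable

Least fixpoint reached:
  node 0: {0,1,2,3,4}
  node 1: {0,2}
  node 2: {0,1,2,3,4}
  node 3: {0,1,2,3,4}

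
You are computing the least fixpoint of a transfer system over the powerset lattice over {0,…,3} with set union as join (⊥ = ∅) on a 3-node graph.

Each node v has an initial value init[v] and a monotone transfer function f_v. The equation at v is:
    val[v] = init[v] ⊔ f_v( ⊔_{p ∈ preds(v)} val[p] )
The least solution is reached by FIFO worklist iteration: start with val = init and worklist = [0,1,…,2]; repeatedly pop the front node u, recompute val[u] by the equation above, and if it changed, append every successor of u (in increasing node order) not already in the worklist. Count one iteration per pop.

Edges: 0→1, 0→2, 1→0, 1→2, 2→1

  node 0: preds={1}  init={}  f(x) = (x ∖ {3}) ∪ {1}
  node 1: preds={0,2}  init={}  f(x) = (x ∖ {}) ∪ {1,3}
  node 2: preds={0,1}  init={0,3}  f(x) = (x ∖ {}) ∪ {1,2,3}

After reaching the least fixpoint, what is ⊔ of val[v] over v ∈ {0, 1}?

{0,1,2,3}

Worklist (9 pops):
  #1 pop 0: in={} → {1} (was {}); enqueue []
  #2 pop 1: in={0,1,3} → {0,1,3} (was {}); enqueue [0]
  #3 pop 2: in={0,1,3} → {0,1,2,3} (was {0,3}); enqueue [1]
  #4 pop 0: in={0,1,3} → {0,1} (was {1}); enqueue [2]
  #5 pop 1: in={0,1,2,3} → {0,1,2,3} (was {0,1,3}); enqueue [0]
  #6 pop 2: in={0,1,2,3} → {0,1,2,3} (no change)
  #7 pop 0: in={0,1,2,3} → {0,1,2} (was {0,1}); enqueue [1,2]
  #8 pop 1: in={0,1,2,3} → {0,1,2,3} (no change)
  #9 pop 2: in={0,1,2,3} → {0,1,2,3} (no change)

Fixpoint:
  val[0] = {0,1,2}
  val[1] = {0,1,2,3}
  val[2] = {0,1,2,3}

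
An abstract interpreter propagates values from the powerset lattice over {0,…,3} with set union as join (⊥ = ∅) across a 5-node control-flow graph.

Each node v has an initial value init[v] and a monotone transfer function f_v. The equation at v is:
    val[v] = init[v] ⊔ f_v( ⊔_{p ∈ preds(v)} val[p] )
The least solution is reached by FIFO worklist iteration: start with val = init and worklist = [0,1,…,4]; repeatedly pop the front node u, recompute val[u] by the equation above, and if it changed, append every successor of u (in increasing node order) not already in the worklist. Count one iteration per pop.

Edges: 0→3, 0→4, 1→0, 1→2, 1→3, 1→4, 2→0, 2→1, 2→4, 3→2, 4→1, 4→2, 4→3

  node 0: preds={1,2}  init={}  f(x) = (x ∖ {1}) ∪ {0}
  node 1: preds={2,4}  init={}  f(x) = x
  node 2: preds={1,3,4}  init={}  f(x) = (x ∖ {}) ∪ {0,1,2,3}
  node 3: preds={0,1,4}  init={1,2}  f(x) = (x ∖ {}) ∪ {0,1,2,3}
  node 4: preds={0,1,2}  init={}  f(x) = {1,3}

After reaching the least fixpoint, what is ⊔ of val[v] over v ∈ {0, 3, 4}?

Trace (11 dequeues):
  [1] u=0 | in {} | out {0} | prev {} | push {}
  [2] u=1 | in {} | out {} | ==
  [3] u=2 | in {1,2} | out {0,1,2,3} | prev {} | push {0,1}
  [4] u=3 | in {0} | out {0,1,2,3} | prev {1,2} | push {2}
  [5] u=4 | in {0,1,2,3} | out {1,3} | prev {} | push {3}
  [6] u=0 | in {0,1,2,3} | out {0,2,3} | prev {0} | push {4}
  [7] u=1 | in {0,1,2,3} | out {0,1,2,3} | prev {} | push {0}
  [8] u=2 | in {0,1,2,3} | out {0,1,2,3} | ==
  [9] u=3 | in {0,1,2,3} | out {0,1,2,3} | ==
  [10] u=4 | in {0,1,2,3} | out {1,3} | ==
  [11] u=0 | in {0,1,2,3} | out {0,2,3} | ==

Converged values:
  [0] {0,2,3}
  [1] {0,1,2,3}
  [2] {0,1,2,3}
  [3] {0,1,2,3}
  [4] {1,3}

{0,1,2,3}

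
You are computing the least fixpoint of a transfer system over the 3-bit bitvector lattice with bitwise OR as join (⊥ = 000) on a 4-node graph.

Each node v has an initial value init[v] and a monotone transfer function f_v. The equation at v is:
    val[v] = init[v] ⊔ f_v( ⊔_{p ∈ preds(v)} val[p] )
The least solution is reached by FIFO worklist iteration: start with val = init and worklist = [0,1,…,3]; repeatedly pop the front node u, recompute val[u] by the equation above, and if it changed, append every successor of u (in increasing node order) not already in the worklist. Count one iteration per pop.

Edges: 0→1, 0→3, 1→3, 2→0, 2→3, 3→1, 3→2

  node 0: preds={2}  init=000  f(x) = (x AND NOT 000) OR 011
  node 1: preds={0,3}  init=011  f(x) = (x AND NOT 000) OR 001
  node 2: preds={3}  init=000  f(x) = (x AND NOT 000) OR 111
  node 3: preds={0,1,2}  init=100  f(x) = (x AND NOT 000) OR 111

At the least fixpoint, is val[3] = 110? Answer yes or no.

Trace (8 dequeues):
  [1] u=0 | in 000 | out 011 | prev 000 | push {}
  [2] u=1 | in 111 | out 111 | prev 011 | push {}
  [3] u=2 | in 100 | out 111 | prev 000 | push {0}
  [4] u=3 | in 111 | out 111 | prev 100 | push {1,2}
  [5] u=0 | in 111 | out 111 | prev 011 | push {3}
  [6] u=1 | in 111 | out 111 | ==
  [7] u=2 | in 111 | out 111 | ==
  [8] u=3 | in 111 | out 111 | ==

Converged values:
  [0] 111
  [1] 111
  [2] 111
  [3] 111

no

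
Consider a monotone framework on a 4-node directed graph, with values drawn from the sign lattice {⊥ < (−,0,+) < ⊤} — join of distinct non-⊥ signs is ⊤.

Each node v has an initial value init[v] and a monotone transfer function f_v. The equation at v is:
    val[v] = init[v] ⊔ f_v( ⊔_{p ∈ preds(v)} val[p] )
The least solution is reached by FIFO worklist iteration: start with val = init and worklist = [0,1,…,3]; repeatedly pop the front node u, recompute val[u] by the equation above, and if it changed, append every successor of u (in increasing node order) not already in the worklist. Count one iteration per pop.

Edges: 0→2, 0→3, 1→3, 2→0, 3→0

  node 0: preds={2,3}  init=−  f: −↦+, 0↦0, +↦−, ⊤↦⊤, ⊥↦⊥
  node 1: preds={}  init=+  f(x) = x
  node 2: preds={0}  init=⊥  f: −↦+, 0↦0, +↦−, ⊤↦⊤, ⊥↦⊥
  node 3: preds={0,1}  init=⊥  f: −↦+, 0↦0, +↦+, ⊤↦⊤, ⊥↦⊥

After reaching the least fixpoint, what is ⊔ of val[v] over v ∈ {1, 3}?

Iteration log — 8 steps:
  step 1. node 0  ⊔preds=⊥  new=−  stable
  step 2. node 1  ⊔preds=⊥  new=+  stable
  step 3. node 2  ⊔preds=−  new=+  old=⊥  +wl: 0
  step 4. node 3  ⊔preds=⊤  new=⊤  old=⊥  +wl: 
  step 5. node 0  ⊔preds=⊤  new=⊤  old=−  +wl: 2,3
  step 6. node 2  ⊔preds=⊤  new=⊤  old=+  +wl: 0
  step 7. node 3  ⊔preds=⊤  new=⊤  stable
  step 8. node 0  ⊔preds=⊤  new=⊤  stable

Least fixpoint reached:
  node 0: ⊤
  node 1: +
  node 2: ⊤
  node 3: ⊤

⊤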